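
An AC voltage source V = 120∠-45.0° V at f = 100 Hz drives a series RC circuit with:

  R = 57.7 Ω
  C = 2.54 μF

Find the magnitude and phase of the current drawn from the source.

Step 1 — Angular frequency: ω = 2π·f = 2π·100 = 628.3 rad/s.
Step 2 — Component impedances:
  R: Z = R = 57.7 Ω
  C: Z = 1/(jωC) = -j/(ω·C) = 0 - j626.6 Ω
Step 3 — Series combination: Z_total = R + C = 57.7 - j626.6 Ω = 629.2∠-84.7° Ω.
Step 4 — Source phasor: V = 120∠-45.0° V = 84.85 - j84.85 V.
Step 5 — Ohm's law: I = V / Z_total = (84.85 - j84.85) / (57.7 - j626.6) = 0.1466 + j0.1219 A.
Step 6 — Convert to polar: |I| = 0.1907 A, ∠I = 39.7°.

I = 0.1907∠39.7° A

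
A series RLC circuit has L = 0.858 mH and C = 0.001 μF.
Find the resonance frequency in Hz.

Step 1 — Resonance condition Im(Z)=0 gives ω₀ = 1/√(LC).
Step 2 — ω₀ = 1/√(0.000858·1e-09) = 1.08e+06 rad/s.
Step 3 — f₀ = ω₀/(2π) = 1.718e+05 Hz.

f₀ = 1.718e+05 Hz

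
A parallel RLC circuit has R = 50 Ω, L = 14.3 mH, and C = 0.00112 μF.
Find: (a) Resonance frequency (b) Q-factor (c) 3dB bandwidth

Step 1 — Resonance: ω₀ = 1/√(LC) = 1/√(0.0143·1.12e-09) = 2.499e+05 rad/s.
Step 2 — f₀ = ω₀/(2π) = 3.977e+04 Hz.
Step 3 — Parallel Q: Q = R/(ω₀L) = 50/(2.499e+05·0.0143) = 0.01399.
Step 4 — Bandwidth: Δω = ω₀/Q = 1.786e+07 rad/s; BW = Δω/(2π) = 2.842e+06 Hz.

(a) f₀ = 3.977e+04 Hz  (b) Q = 0.01399  (c) BW = 2.842e+06 Hz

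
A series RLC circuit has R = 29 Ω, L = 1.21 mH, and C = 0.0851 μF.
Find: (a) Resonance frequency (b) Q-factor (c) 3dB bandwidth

Step 1 — Resonance: ω₀ = 1/√(LC) = 1/√(0.00121·8.51e-08) = 9.855e+04 rad/s.
Step 2 — f₀ = ω₀/(2π) = 1.568e+04 Hz.
Step 3 — Series Q: Q = ω₀L/R = 9.855e+04·0.00121/29 = 4.112.
Step 4 — Bandwidth: Δω = ω₀/Q = 2.397e+04 rad/s; BW = Δω/(2π) = 3814 Hz.

(a) f₀ = 1.568e+04 Hz  (b) Q = 4.112  (c) BW = 3814 Hz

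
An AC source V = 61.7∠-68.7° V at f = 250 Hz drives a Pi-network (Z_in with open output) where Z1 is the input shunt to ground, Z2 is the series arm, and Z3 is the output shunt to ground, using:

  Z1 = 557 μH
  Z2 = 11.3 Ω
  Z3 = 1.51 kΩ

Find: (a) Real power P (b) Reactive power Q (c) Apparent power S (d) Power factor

Step 1 — Angular frequency: ω = 2π·f = 2π·250 = 1571 rad/s.
Step 2 — Component impedances:
  Z1: Z = jωL = j·1571·0.000557 = 0 + j0.8749 Ω
  Z2: Z = R = 11.3 Ω
  Z3: Z = R = 1510 Ω
Step 3 — With open output, the series arm Z2 and the output shunt Z3 appear in series to ground: Z2 + Z3 = 1521 Ω.
Step 4 — Parallel with input shunt Z1: Z_in = Z1 || (Z2 + Z3) = 0.0005032 + j0.8749 Ω = 0.8749∠90.0° Ω.
Step 5 — Source phasor: V = 61.7∠-68.7° V = 22.41 - j57.49 V.
Step 6 — Current: I = V / Z = -65.69 - j25.65 A = 70.52∠-158.7° A.
Step 7 — Complex power: S = V·I* = 2.502 + j4351 VA.
Step 8 — Real power: P = Re(S) = 2.502 W.
Step 9 — Reactive power: Q = Im(S) = 4351 VAR.
Step 10 — Apparent power: |S| = 4351 VA.
Step 11 — Power factor: PF = P/|S| = 0.0005751 (lagging).

(a) P = 2.502 W  (b) Q = 4351 VAR  (c) S = 4351 VA  (d) PF = 0.0005751 (lagging)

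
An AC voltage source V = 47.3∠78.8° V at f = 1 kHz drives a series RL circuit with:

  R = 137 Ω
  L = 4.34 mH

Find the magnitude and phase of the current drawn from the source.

Step 1 — Angular frequency: ω = 2π·f = 2π·1000 = 6283 rad/s.
Step 2 — Component impedances:
  R: Z = R = 137 Ω
  L: Z = jωL = j·6283·0.00434 = 0 + j27.27 Ω
Step 3 — Series combination: Z_total = R + L = 137 + j27.27 Ω = 139.7∠11.3° Ω.
Step 4 — Source phasor: V = 47.3∠78.8° V = 9.187 + j46.4 V.
Step 5 — Ohm's law: I = V / Z_total = (9.187 + j46.4) / (137 + j27.27) = 0.1293 + j0.3129 A.
Step 6 — Convert to polar: |I| = 0.3386 A, ∠I = 67.5°.

I = 0.3386∠67.5° A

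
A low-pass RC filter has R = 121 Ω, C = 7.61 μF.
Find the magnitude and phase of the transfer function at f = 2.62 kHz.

Step 1 — Angular frequency: ω = 2π·2620 = 1.646e+04 rad/s.
Step 2 — Transfer function: H(jω) = 1/(1 + jωRC).
Step 3 — Denominator: 1 + jωRC = 1 + j·1.646e+04·121·7.61e-06 = 1 + j15.16.
Step 4 — H = 0.004333 - j0.06568.
Step 5 — Magnitude: |H| = 0.06583 (-23.6 dB); phase: φ = -86.2°.

|H| = 0.06583 (-23.6 dB), φ = -86.2°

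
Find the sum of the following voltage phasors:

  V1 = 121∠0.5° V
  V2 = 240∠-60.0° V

Step 1 — Convert each phasor to rectangular form:
  V1 = 121·(cos(0.5°) + j·sin(0.5°)) = 121 + j1.056 V
  V2 = 240·(cos(-60.0°) + j·sin(-60.0°)) = 120 - j207.8 V
Step 2 — Sum components: V_total = 241 - j206.8 V.
Step 3 — Convert to polar: |V_total| = 317.6 V, ∠V_total = -40.6°.

V_total = 317.6∠-40.6° V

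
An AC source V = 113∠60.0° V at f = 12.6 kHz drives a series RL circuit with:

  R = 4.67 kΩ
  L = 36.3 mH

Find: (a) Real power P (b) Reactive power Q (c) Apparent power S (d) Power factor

Step 1 — Angular frequency: ω = 2π·f = 2π·1.26e+04 = 7.917e+04 rad/s.
Step 2 — Component impedances:
  R: Z = R = 4670 Ω
  L: Z = jωL = j·7.917e+04·0.0363 = 0 + j2874 Ω
Step 3 — Series combination: Z_total = R + L = 4670 + j2874 Ω = 5483∠31.6° Ω.
Step 4 — Source phasor: V = 113∠60.0° V = 56.5 + j97.86 V.
Step 5 — Current: I = V / Z = 0.01813 + j0.009799 A = 0.02061∠28.4° A.
Step 6 — Complex power: S = V·I* = 1.983 + j1.22 VA.
Step 7 — Real power: P = Re(S) = 1.983 W.
Step 8 — Reactive power: Q = Im(S) = 1.22 VAR.
Step 9 — Apparent power: |S| = 2.329 VA.
Step 10 — Power factor: PF = P/|S| = 0.8517 (lagging).

(a) P = 1.983 W  (b) Q = 1.22 VAR  (c) S = 2.329 VA  (d) PF = 0.8517 (lagging)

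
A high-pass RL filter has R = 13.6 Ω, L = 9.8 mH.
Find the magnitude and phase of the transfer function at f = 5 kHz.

Step 1 — Angular frequency: ω = 2π·5000 = 3.142e+04 rad/s.
Step 2 — Transfer function: H(jω) = jωL/(R + jωL).
Step 3 — Numerator jωL = j·307.9; denominator R + jωL = 13.6 + j307.9.
Step 4 — H = 0.9981 + j0.04409.
Step 5 — Magnitude: |H| = 0.999 (-0.0 dB); phase: φ = 2.5°.

|H| = 0.999 (-0.0 dB), φ = 2.5°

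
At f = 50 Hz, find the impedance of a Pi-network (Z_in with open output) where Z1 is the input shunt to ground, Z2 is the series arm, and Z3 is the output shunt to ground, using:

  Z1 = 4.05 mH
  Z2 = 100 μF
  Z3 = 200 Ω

Step 1 — Angular frequency: ω = 2π·f = 2π·50 = 314.2 rad/s.
Step 2 — Component impedances:
  Z1: Z = jωL = j·314.2·0.00405 = 0 + j1.272 Ω
  Z2: Z = 1/(jωC) = -j/(ω·C) = 0 - j31.83 Ω
  Z3: Z = R = 200 Ω
Step 3 — With open output, the series arm Z2 and the output shunt Z3 appear in series to ground: Z2 + Z3 = 200 - j31.83 Ω.
Step 4 — Parallel with input shunt Z1: Z_in = Z1 || (Z2 + Z3) = 0.00791 + j1.274 Ω = 1.274∠89.6° Ω.

Z = 0.00791 + j1.274 Ω = 1.274∠89.6° Ω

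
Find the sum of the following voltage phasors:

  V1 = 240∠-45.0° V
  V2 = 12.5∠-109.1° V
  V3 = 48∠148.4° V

Step 1 — Convert each phasor to rectangular form:
  V1 = 240·(cos(-45.0°) + j·sin(-45.0°)) = 169.7 - j169.7 V
  V2 = 12.5·(cos(-109.1°) + j·sin(-109.1°)) = -4.09 - j11.81 V
  V3 = 48·(cos(148.4°) + j·sin(148.4°)) = -40.88 + j25.15 V
Step 2 — Sum components: V_total = 124.7 - j156.4 V.
Step 3 — Convert to polar: |V_total| = 200 V, ∠V_total = -51.4°.

V_total = 200∠-51.4° V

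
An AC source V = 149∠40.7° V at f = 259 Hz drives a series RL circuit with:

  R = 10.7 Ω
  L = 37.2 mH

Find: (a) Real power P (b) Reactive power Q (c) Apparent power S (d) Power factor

Step 1 — Angular frequency: ω = 2π·f = 2π·259 = 1627 rad/s.
Step 2 — Component impedances:
  R: Z = R = 10.7 Ω
  L: Z = jωL = j·1627·0.0372 = 0 + j60.54 Ω
Step 3 — Series combination: Z_total = R + L = 10.7 + j60.54 Ω = 61.48∠80.0° Ω.
Step 4 — Source phasor: V = 149∠40.7° V = 113 + j97.16 V.
Step 5 — Current: I = V / Z = 1.876 - j1.534 A = 2.424∠-39.3° A.
Step 6 — Complex power: S = V·I* = 62.86 + j355.6 VA.
Step 7 — Real power: P = Re(S) = 62.86 W.
Step 8 — Reactive power: Q = Im(S) = 355.6 VAR.
Step 9 — Apparent power: |S| = 361.1 VA.
Step 10 — Power factor: PF = P/|S| = 0.1741 (lagging).

(a) P = 62.86 W  (b) Q = 355.6 VAR  (c) S = 361.1 VA  (d) PF = 0.1741 (lagging)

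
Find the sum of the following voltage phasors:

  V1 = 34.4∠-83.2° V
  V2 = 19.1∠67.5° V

Step 1 — Convert each phasor to rectangular form:
  V1 = 34.4·(cos(-83.2°) + j·sin(-83.2°)) = 4.073 - j34.16 V
  V2 = 19.1·(cos(67.5°) + j·sin(67.5°)) = 7.309 + j17.65 V
Step 2 — Sum components: V_total = 11.38 - j16.51 V.
Step 3 — Convert to polar: |V_total| = 20.05 V, ∠V_total = -55.4°.

V_total = 20.05∠-55.4° V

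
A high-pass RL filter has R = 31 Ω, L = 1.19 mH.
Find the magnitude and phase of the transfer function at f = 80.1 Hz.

Step 1 — Angular frequency: ω = 2π·80.1 = 503.3 rad/s.
Step 2 — Transfer function: H(jω) = jωL/(R + jωL).
Step 3 — Numerator jωL = j·0.5989; denominator R + jωL = 31 + j0.5989.
Step 4 — H = 0.0003731 + j0.01931.
Step 5 — Magnitude: |H| = 0.01932 (-34.3 dB); phase: φ = 88.9°.

|H| = 0.01932 (-34.3 dB), φ = 88.9°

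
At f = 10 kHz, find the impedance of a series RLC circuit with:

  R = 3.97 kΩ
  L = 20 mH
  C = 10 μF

Step 1 — Angular frequency: ω = 2π·f = 2π·1e+04 = 6.283e+04 rad/s.
Step 2 — Component impedances:
  R: Z = R = 3970 Ω
  L: Z = jωL = j·6.283e+04·0.02 = 0 + j1257 Ω
  C: Z = 1/(jωC) = -j/(ω·C) = 0 - j1.592 Ω
Step 3 — Series combination: Z_total = R + L + C = 3970 + j1255 Ω = 4164∠17.5° Ω.

Z = 3970 + j1255 Ω = 4164∠17.5° Ω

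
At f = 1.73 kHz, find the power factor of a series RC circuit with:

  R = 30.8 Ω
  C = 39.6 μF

Step 1 — Angular frequency: ω = 2π·f = 2π·1730 = 1.087e+04 rad/s.
Step 2 — Component impedances:
  R: Z = R = 30.8 Ω
  C: Z = 1/(jωC) = -j/(ω·C) = 0 - j2.323 Ω
Step 3 — Series combination: Z_total = R + C = 30.8 - j2.323 Ω = 30.89∠-4.3° Ω.
Step 4 — Power factor: PF = cos(φ) = Re(Z)/|Z| = 30.8/30.887 = 0.9972.
Step 5 — Type: Im(Z) = -2.323 ⇒ leading (phase φ = -4.3°).

PF = 0.9972 (leading, φ = -4.3°)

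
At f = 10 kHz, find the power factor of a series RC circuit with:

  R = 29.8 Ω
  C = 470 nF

Step 1 — Angular frequency: ω = 2π·f = 2π·1e+04 = 6.283e+04 rad/s.
Step 2 — Component impedances:
  R: Z = R = 29.8 Ω
  C: Z = 1/(jωC) = -j/(ω·C) = 0 - j33.86 Ω
Step 3 — Series combination: Z_total = R + C = 29.8 - j33.86 Ω = 45.11∠-48.7° Ω.
Step 4 — Power factor: PF = cos(φ) = Re(Z)/|Z| = 29.8/45.11 = 0.6606.
Step 5 — Type: Im(Z) = -33.86 ⇒ leading (phase φ = -48.7°).

PF = 0.6606 (leading, φ = -48.7°)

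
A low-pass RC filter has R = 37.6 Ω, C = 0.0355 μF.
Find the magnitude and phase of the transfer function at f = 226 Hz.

Step 1 — Angular frequency: ω = 2π·226 = 1420 rad/s.
Step 2 — Transfer function: H(jω) = 1/(1 + jωRC).
Step 3 — Denominator: 1 + jωRC = 1 + j·1420·37.6·3.55e-08 = 1 + j0.001895.
Step 4 — H = 1 - j0.001895.
Step 5 — Magnitude: |H| = 1 (-0.0 dB); phase: φ = -0.1°.

|H| = 1 (-0.0 dB), φ = -0.1°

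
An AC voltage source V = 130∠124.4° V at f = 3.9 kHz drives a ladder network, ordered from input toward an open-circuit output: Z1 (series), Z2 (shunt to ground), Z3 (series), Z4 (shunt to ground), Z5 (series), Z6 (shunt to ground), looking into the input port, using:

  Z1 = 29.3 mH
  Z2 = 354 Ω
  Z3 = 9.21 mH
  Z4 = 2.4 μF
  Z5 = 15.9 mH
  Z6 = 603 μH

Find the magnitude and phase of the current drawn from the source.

Step 1 — Angular frequency: ω = 2π·f = 2π·3900 = 2.45e+04 rad/s.
Step 2 — Component impedances:
  Z1: Z = jωL = j·2.45e+04·0.0293 = 0 + j718 Ω
  Z2: Z = R = 354 Ω
  Z3: Z = jωL = j·2.45e+04·0.00921 = 0 + j225.7 Ω
  Z4: Z = 1/(jωC) = -j/(ω·C) = 0 - j17 Ω
  Z5: Z = jωL = j·2.45e+04·0.0159 = 0 + j389.6 Ω
  Z6: Z = jωL = j·2.45e+04·0.000603 = 0 + j14.78 Ω
Step 3 — Ladder network (open output): work backward from the far end, alternating series and parallel combinations. Z_in = 90.81 + j872.6 Ω = 877.3∠84.1° Ω.
Step 4 — Source phasor: V = 130∠124.4° V = -73.45 + j107.3 V.
Step 5 — Ohm's law: I = V / Z_total = (-73.45 + j107.3) / (90.81 + j872.6) = 0.1129 + j0.09593 A.
Step 6 — Convert to polar: |I| = 0.1482 A, ∠I = 40.3°.

I = 0.1482∠40.3° A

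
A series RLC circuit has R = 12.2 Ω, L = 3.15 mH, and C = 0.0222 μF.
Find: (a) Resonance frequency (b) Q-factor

Step 1 — Resonance condition Im(Z)=0 gives ω₀ = 1/√(LC).
Step 2 — ω₀ = 1/√(0.00315·2.22e-08) = 1.196e+05 rad/s.
Step 3 — f₀ = ω₀/(2π) = 1.903e+04 Hz.
Step 4 — Series Q: Q = ω₀L/R = 1.196e+05·0.00315/12.2 = 30.88.

(a) f₀ = 1.903e+04 Hz  (b) Q = 30.88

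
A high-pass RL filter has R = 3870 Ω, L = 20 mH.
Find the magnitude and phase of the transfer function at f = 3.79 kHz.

Step 1 — Angular frequency: ω = 2π·3790 = 2.381e+04 rad/s.
Step 2 — Transfer function: H(jω) = jωL/(R + jωL).
Step 3 — Numerator jωL = j·476.3; denominator R + jωL = 3870 + j476.3.
Step 4 — H = 0.01492 + j0.1212.
Step 5 — Magnitude: |H| = 0.1221 (-18.3 dB); phase: φ = 83.0°.

|H| = 0.1221 (-18.3 dB), φ = 83.0°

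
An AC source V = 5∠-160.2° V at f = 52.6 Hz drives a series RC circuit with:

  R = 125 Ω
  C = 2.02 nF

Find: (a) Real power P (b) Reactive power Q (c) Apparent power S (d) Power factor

Step 1 — Angular frequency: ω = 2π·f = 2π·52.6 = 330.5 rad/s.
Step 2 — Component impedances:
  R: Z = R = 125 Ω
  C: Z = 1/(jωC) = -j/(ω·C) = 0 - j1.498e+06 Ω
Step 3 — Series combination: Z_total = R + C = 125 - j1.498e+06 Ω = 1.498e+06∠-90.0° Ω.
Step 4 — Source phasor: V = 5∠-160.2° V = -4.704 - j1.694 V.
Step 5 — Current: I = V / Z = 1.13e-06 - j3.141e-06 A = 3.338e-06∠-70.2° A.
Step 6 — Complex power: S = V·I* = 1.393e-09 - j1.669e-05 VA.
Step 7 — Real power: P = Re(S) = 1.393e-09 W.
Step 8 — Reactive power: Q = Im(S) = -1.669e-05 VAR.
Step 9 — Apparent power: |S| = 1.669e-05 VA.
Step 10 — Power factor: PF = P/|S| = 8.345e-05 (leading).

(a) P = 1.393e-09 W  (b) Q = -1.669e-05 VAR  (c) S = 1.669e-05 VA  (d) PF = 8.345e-05 (leading)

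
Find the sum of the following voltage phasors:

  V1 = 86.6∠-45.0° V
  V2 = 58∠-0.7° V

Step 1 — Convert each phasor to rectangular form:
  V1 = 86.6·(cos(-45.0°) + j·sin(-45.0°)) = 61.24 - j61.24 V
  V2 = 58·(cos(-0.7°) + j·sin(-0.7°)) = 58 - j0.7086 V
Step 2 — Sum components: V_total = 119.2 - j61.94 V.
Step 3 — Convert to polar: |V_total| = 134.4 V, ∠V_total = -27.5°.

V_total = 134.4∠-27.5° V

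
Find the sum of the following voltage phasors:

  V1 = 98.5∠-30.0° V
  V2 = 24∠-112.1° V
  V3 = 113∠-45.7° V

Step 1 — Convert each phasor to rectangular form:
  V1 = 98.5·(cos(-30.0°) + j·sin(-30.0°)) = 85.3 - j49.25 V
  V2 = 24·(cos(-112.1°) + j·sin(-112.1°)) = -9.029 - j22.24 V
  V3 = 113·(cos(-45.7°) + j·sin(-45.7°)) = 78.92 - j80.87 V
Step 2 — Sum components: V_total = 155.2 - j152.4 V.
Step 3 — Convert to polar: |V_total| = 217.5 V, ∠V_total = -44.5°.

V_total = 217.5∠-44.5° V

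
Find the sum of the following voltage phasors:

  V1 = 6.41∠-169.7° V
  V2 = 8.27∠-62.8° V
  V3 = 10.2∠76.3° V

Step 1 — Convert each phasor to rectangular form:
  V1 = 6.41·(cos(-169.7°) + j·sin(-169.7°)) = -6.307 - j1.146 V
  V2 = 8.27·(cos(-62.8°) + j·sin(-62.8°)) = 3.78 - j7.355 V
  V3 = 10.2·(cos(76.3°) + j·sin(76.3°)) = 2.416 + j9.91 V
Step 2 — Sum components: V_total = -0.1108 + j1.408 V.
Step 3 — Convert to polar: |V_total| = 1.413 V, ∠V_total = 94.5°.

V_total = 1.413∠94.5° V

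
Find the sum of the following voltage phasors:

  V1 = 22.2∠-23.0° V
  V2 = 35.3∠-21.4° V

Step 1 — Convert each phasor to rectangular form:
  V1 = 22.2·(cos(-23.0°) + j·sin(-23.0°)) = 20.44 - j8.674 V
  V2 = 35.3·(cos(-21.4°) + j·sin(-21.4°)) = 32.87 - j12.88 V
Step 2 — Sum components: V_total = 53.3 - j21.55 V.
Step 3 — Convert to polar: |V_total| = 57.49 V, ∠V_total = -22.0°.

V_total = 57.49∠-22.0° V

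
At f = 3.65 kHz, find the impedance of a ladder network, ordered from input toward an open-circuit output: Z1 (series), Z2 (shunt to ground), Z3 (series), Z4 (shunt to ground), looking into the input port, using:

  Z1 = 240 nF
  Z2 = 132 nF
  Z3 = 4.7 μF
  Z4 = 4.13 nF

Step 1 — Angular frequency: ω = 2π·f = 2π·3650 = 2.293e+04 rad/s.
Step 2 — Component impedances:
  Z1: Z = 1/(jωC) = -j/(ω·C) = 0 - j181.7 Ω
  Z2: Z = 1/(jωC) = -j/(ω·C) = 0 - j330.3 Ω
  Z3: Z = 1/(jωC) = -j/(ω·C) = 0 - j9.277 Ω
  Z4: Z = 1/(jωC) = -j/(ω·C) = 0 - j1.056e+04 Ω
Step 3 — Ladder network (open output): work backward from the far end, alternating series and parallel combinations. Z_in = 0 - j502 Ω = 502∠-90.0° Ω.

Z = 0 - j502 Ω = 502∠-90.0° Ω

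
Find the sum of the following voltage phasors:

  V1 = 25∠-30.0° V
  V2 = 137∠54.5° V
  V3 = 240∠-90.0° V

Step 1 — Convert each phasor to rectangular form:
  V1 = 25·(cos(-30.0°) + j·sin(-30.0°)) = 21.65 - j12.5 V
  V2 = 137·(cos(54.5°) + j·sin(54.5°)) = 79.56 + j111.5 V
  V3 = 240·(cos(-90.0°) + j·sin(-90.0°)) = 0 - j240 V
Step 2 — Sum components: V_total = 101.2 - j141 V.
Step 3 — Convert to polar: |V_total| = 173.5 V, ∠V_total = -54.3°.

V_total = 173.5∠-54.3° V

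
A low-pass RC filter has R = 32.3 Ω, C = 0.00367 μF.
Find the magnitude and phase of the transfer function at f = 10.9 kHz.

Step 1 — Angular frequency: ω = 2π·1.09e+04 = 6.849e+04 rad/s.
Step 2 — Transfer function: H(jω) = 1/(1 + jωRC).
Step 3 — Denominator: 1 + jωRC = 1 + j·6.849e+04·32.3·3.67e-09 = 1 + j0.008118.
Step 4 — H = 0.9999 - j0.008118.
Step 5 — Magnitude: |H| = 1 (-0.0 dB); phase: φ = -0.5°.

|H| = 1 (-0.0 dB), φ = -0.5°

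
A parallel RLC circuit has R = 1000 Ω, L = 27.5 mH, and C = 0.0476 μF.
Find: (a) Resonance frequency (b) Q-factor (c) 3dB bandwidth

Step 1 — Resonance: ω₀ = 1/√(LC) = 1/√(0.0275·4.76e-08) = 2.764e+04 rad/s.
Step 2 — f₀ = ω₀/(2π) = 4399 Hz.
Step 3 — Parallel Q: Q = R/(ω₀L) = 1000/(2.764e+04·0.0275) = 1.316.
Step 4 — Bandwidth: Δω = ω₀/Q = 2.101e+04 rad/s; BW = Δω/(2π) = 3344 Hz.

(a) f₀ = 4399 Hz  (b) Q = 1.316  (c) BW = 3344 Hz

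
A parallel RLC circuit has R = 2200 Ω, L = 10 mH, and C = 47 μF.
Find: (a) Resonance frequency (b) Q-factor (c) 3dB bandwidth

Step 1 — Resonance: ω₀ = 1/√(LC) = 1/√(0.01·4.7e-05) = 1459 rad/s.
Step 2 — f₀ = ω₀/(2π) = 232.2 Hz.
Step 3 — Parallel Q: Q = R/(ω₀L) = 2200/(1459·0.01) = 150.8.
Step 4 — Bandwidth: Δω = ω₀/Q = 9.671 rad/s; BW = Δω/(2π) = 1.539 Hz.

(a) f₀ = 232.2 Hz  (b) Q = 150.8  (c) BW = 1.539 Hz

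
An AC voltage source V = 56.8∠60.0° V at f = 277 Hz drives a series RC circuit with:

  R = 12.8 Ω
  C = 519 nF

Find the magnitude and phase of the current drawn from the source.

Step 1 — Angular frequency: ω = 2π·f = 2π·277 = 1740 rad/s.
Step 2 — Component impedances:
  R: Z = R = 12.8 Ω
  C: Z = 1/(jωC) = -j/(ω·C) = 0 - j1107 Ω
Step 3 — Series combination: Z_total = R + C = 12.8 - j1107 Ω = 1107∠-89.3° Ω.
Step 4 — Source phasor: V = 56.8∠60.0° V = 28.4 + j49.19 V.
Step 5 — Ohm's law: I = V / Z_total = (28.4 + j49.19) / (12.8 - j1107) = -0.04413 + j0.02616 A.
Step 6 — Convert to polar: |I| = 0.0513 A, ∠I = 149.3°.

I = 0.0513∠149.3° A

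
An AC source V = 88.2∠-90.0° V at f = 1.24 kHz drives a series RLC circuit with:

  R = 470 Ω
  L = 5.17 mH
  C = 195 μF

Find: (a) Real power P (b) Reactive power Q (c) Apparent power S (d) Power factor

Step 1 — Angular frequency: ω = 2π·f = 2π·1240 = 7791 rad/s.
Step 2 — Component impedances:
  R: Z = R = 470 Ω
  L: Z = jωL = j·7791·0.00517 = 0 + j40.28 Ω
  C: Z = 1/(jωC) = -j/(ω·C) = 0 - j0.6582 Ω
Step 3 — Series combination: Z_total = R + L + C = 470 + j39.62 Ω = 471.7∠4.8° Ω.
Step 4 — Source phasor: V = 88.2∠-90.0° V = 0 - j88.2 V.
Step 5 — Current: I = V / Z = -0.01571 - j0.1863 A = 0.187∠-94.8° A.
Step 6 — Complex power: S = V·I* = 16.43 + j1.385 VA.
Step 7 — Real power: P = Re(S) = 16.43 W.
Step 8 — Reactive power: Q = Im(S) = 1.385 VAR.
Step 9 — Apparent power: |S| = 16.49 VA.
Step 10 — Power factor: PF = P/|S| = 0.9965 (lagging).

(a) P = 16.43 W  (b) Q = 1.385 VAR  (c) S = 16.49 VA  (d) PF = 0.9965 (lagging)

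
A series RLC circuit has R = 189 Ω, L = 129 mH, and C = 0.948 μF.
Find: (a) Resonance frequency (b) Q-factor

Step 1 — Resonance condition Im(Z)=0 gives ω₀ = 1/√(LC).
Step 2 — ω₀ = 1/√(0.129·9.48e-07) = 2860 rad/s.
Step 3 — f₀ = ω₀/(2π) = 455.1 Hz.
Step 4 — Series Q: Q = ω₀L/R = 2860·0.129/189 = 1.952.

(a) f₀ = 455.1 Hz  (b) Q = 1.952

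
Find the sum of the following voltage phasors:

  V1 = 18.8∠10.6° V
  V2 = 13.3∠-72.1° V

Step 1 — Convert each phasor to rectangular form:
  V1 = 18.8·(cos(10.6°) + j·sin(10.6°)) = 18.48 + j3.458 V
  V2 = 13.3·(cos(-72.1°) + j·sin(-72.1°)) = 4.088 - j12.66 V
Step 2 — Sum components: V_total = 22.57 - j9.198 V.
Step 3 — Convert to polar: |V_total| = 24.37 V, ∠V_total = -22.2°.

V_total = 24.37∠-22.2° V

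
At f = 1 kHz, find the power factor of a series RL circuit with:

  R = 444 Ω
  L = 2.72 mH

Step 1 — Angular frequency: ω = 2π·f = 2π·1000 = 6283 rad/s.
Step 2 — Component impedances:
  R: Z = R = 444 Ω
  L: Z = jωL = j·6283·0.00272 = 0 + j17.09 Ω
Step 3 — Series combination: Z_total = R + L = 444 + j17.09 Ω = 444.3∠2.2° Ω.
Step 4 — Power factor: PF = cos(φ) = Re(Z)/|Z| = 444/444.3 = 0.9993.
Step 5 — Type: Im(Z) = 17.09 ⇒ lagging (phase φ = 2.2°).

PF = 0.9993 (lagging, φ = 2.2°)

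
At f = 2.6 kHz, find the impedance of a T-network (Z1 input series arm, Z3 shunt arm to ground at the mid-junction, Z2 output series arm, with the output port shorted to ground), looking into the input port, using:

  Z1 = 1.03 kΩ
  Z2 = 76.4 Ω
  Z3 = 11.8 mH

Step 1 — Angular frequency: ω = 2π·f = 2π·2600 = 1.634e+04 rad/s.
Step 2 — Component impedances:
  Z1: Z = R = 1030 Ω
  Z2: Z = R = 76.4 Ω
  Z3: Z = jωL = j·1.634e+04·0.0118 = 0 + j192.8 Ω
Step 3 — With the output port shorted to ground, the output series arm Z2 runs from the junction to ground; the shunt arm Z3 also runs from the junction to ground. They appear in parallel: Z3 || Z2 = 66.03 + j26.17 Ω.
Step 4 — Series with input arm Z1: Z_in = Z1 + (Z3 || Z2) = 1096 + j26.17 Ω = 1096∠1.4° Ω.

Z = 1096 + j26.17 Ω = 1096∠1.4° Ω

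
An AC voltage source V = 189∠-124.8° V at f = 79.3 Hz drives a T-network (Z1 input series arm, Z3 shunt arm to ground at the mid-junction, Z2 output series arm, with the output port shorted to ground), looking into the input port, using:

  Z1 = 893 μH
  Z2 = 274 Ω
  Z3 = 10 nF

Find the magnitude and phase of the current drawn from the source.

Step 1 — Angular frequency: ω = 2π·f = 2π·79.3 = 498.3 rad/s.
Step 2 — Component impedances:
  Z1: Z = jωL = j·498.3·0.000893 = 0 + j0.4449 Ω
  Z2: Z = R = 274 Ω
  Z3: Z = 1/(jωC) = -j/(ω·C) = 0 - j2.007e+05 Ω
Step 3 — With the output port shorted to ground, the output series arm Z2 runs from the junction to ground; the shunt arm Z3 also runs from the junction to ground. They appear in parallel: Z3 || Z2 = 274 - j0.3741 Ω.
Step 4 — Series with input arm Z1: Z_in = Z1 + (Z3 || Z2) = 274 + j0.07087 Ω = 274∠0.0° Ω.
Step 5 — Source phasor: V = 189∠-124.8° V = -107.9 - j155.2 V.
Step 6 — Ohm's law: I = V / Z_total = (-107.9 - j155.2) / (274 + j0.07087) = -0.3938 - j0.5663 A.
Step 7 — Convert to polar: |I| = 0.6898 A, ∠I = -124.8°.

I = 0.6898∠-124.8° A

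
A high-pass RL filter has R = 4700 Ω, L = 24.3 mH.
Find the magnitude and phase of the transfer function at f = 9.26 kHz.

Step 1 — Angular frequency: ω = 2π·9260 = 5.818e+04 rad/s.
Step 2 — Transfer function: H(jω) = jωL/(R + jωL).
Step 3 — Numerator jωL = j·1414; denominator R + jωL = 4700 + j1414.
Step 4 — H = 0.08298 + j0.2759.
Step 5 — Magnitude: |H| = 0.2881 (-10.8 dB); phase: φ = 73.3°.

|H| = 0.2881 (-10.8 dB), φ = 73.3°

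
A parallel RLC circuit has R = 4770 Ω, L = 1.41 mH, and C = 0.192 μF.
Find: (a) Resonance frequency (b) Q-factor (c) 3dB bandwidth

Step 1 — Resonance: ω₀ = 1/√(LC) = 1/√(0.00141·1.92e-07) = 6.078e+04 rad/s.
Step 2 — f₀ = ω₀/(2π) = 9673 Hz.
Step 3 — Parallel Q: Q = R/(ω₀L) = 4770/(6.078e+04·0.00141) = 55.66.
Step 4 — Bandwidth: Δω = ω₀/Q = 1092 rad/s; BW = Δω/(2π) = 173.8 Hz.

(a) f₀ = 9673 Hz  (b) Q = 55.66  (c) BW = 173.8 Hz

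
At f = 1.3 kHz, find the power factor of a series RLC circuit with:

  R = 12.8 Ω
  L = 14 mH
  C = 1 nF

Step 1 — Angular frequency: ω = 2π·f = 2π·1300 = 8168 rad/s.
Step 2 — Component impedances:
  R: Z = R = 12.8 Ω
  L: Z = jωL = j·8168·0.014 = 0 + j114.4 Ω
  C: Z = 1/(jωC) = -j/(ω·C) = 0 - j1.224e+05 Ω
Step 3 — Series combination: Z_total = R + L + C = 12.8 - j1.223e+05 Ω = 1.223e+05∠-90.0° Ω.
Step 4 — Power factor: PF = cos(φ) = Re(Z)/|Z| = 12.8/122313 = 0.0001046.
Step 5 — Type: Im(Z) = -1.223e+05 ⇒ leading (phase φ = -90.0°).

PF = 0.0001046 (leading, φ = -90.0°)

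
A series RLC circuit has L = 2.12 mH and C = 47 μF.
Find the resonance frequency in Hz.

Step 1 — Resonance condition Im(Z)=0 gives ω₀ = 1/√(LC).
Step 2 — ω₀ = 1/√(0.00212·4.7e-05) = 3168 rad/s.
Step 3 — f₀ = ω₀/(2π) = 504.2 Hz.

f₀ = 504.2 Hz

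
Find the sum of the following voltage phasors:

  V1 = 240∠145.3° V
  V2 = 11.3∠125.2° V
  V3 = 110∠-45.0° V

Step 1 — Convert each phasor to rectangular form:
  V1 = 240·(cos(145.3°) + j·sin(145.3°)) = -197.3 + j136.6 V
  V2 = 11.3·(cos(125.2°) + j·sin(125.2°)) = -6.514 + j9.234 V
  V3 = 110·(cos(-45.0°) + j·sin(-45.0°)) = 77.78 - j77.78 V
Step 2 — Sum components: V_total = -126 + j68.08 V.
Step 3 — Convert to polar: |V_total| = 143.3 V, ∠V_total = 151.6°.

V_total = 143.3∠151.6° V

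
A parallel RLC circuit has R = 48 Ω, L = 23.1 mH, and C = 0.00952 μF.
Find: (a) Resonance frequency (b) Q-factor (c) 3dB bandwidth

Step 1 — Resonance: ω₀ = 1/√(LC) = 1/√(0.0231·9.52e-09) = 6.743e+04 rad/s.
Step 2 — f₀ = ω₀/(2π) = 1.073e+04 Hz.
Step 3 — Parallel Q: Q = R/(ω₀L) = 48/(6.743e+04·0.0231) = 0.03081.
Step 4 — Bandwidth: Δω = ω₀/Q = 2.188e+06 rad/s; BW = Δω/(2π) = 3.483e+05 Hz.

(a) f₀ = 1.073e+04 Hz  (b) Q = 0.03081  (c) BW = 3.483e+05 Hz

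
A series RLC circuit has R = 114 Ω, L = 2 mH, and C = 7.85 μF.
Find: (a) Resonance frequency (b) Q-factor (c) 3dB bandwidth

Step 1 — Resonance: ω₀ = 1/√(LC) = 1/√(0.002·7.85e-06) = 7981 rad/s.
Step 2 — f₀ = ω₀/(2π) = 1270 Hz.
Step 3 — Series Q: Q = ω₀L/R = 7981·0.002/114 = 0.14.
Step 4 — Bandwidth: Δω = ω₀/Q = 5.7e+04 rad/s; BW = Δω/(2π) = 9072 Hz.

(a) f₀ = 1270 Hz  (b) Q = 0.14  (c) BW = 9072 Hz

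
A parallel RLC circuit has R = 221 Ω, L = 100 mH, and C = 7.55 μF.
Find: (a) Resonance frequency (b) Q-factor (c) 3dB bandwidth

Step 1 — Resonance: ω₀ = 1/√(LC) = 1/√(0.1·7.55e-06) = 1151 rad/s.
Step 2 — f₀ = ω₀/(2π) = 183.2 Hz.
Step 3 — Parallel Q: Q = R/(ω₀L) = 221/(1151·0.1) = 1.92.
Step 4 — Bandwidth: Δω = ω₀/Q = 599.3 rad/s; BW = Δω/(2π) = 95.39 Hz.

(a) f₀ = 183.2 Hz  (b) Q = 1.92  (c) BW = 95.39 Hz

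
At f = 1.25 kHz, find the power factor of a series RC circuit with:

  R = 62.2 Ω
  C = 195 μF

Step 1 — Angular frequency: ω = 2π·f = 2π·1250 = 7854 rad/s.
Step 2 — Component impedances:
  R: Z = R = 62.2 Ω
  C: Z = 1/(jωC) = -j/(ω·C) = 0 - j0.6529 Ω
Step 3 — Series combination: Z_total = R + C = 62.2 - j0.6529 Ω = 62.2∠-0.6° Ω.
Step 4 — Power factor: PF = cos(φ) = Re(Z)/|Z| = 62.2/62.2034 = 0.9999.
Step 5 — Type: Im(Z) = -0.6529 ⇒ leading (phase φ = -0.6°).

PF = 0.9999 (leading, φ = -0.6°)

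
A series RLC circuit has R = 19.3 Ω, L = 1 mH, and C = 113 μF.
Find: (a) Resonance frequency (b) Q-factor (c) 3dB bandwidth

Step 1 — Resonance condition Im(Z)=0 gives ω₀ = 1/√(LC).
Step 2 — ω₀ = 1/√(0.001·0.000113) = 2975 rad/s.
Step 3 — f₀ = ω₀/(2π) = 473.5 Hz.
Step 4 — Series Q: Q = ω₀L/R = 2975·0.001/19.3 = 0.1541.
Step 5 — 3dB bandwidth: Δω = ω₀/Q = 1.93e+04 rad/s; BW = Δω/(2π) = 3072 Hz.

(a) f₀ = 473.5 Hz  (b) Q = 0.1541  (c) BW = 3072 Hz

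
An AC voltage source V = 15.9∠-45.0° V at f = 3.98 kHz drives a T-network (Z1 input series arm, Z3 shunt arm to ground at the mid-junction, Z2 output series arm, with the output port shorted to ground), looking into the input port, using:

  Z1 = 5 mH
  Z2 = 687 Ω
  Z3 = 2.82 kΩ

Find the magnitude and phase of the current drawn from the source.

Step 1 — Angular frequency: ω = 2π·f = 2π·3980 = 2.501e+04 rad/s.
Step 2 — Component impedances:
  Z1: Z = jωL = j·2.501e+04·0.005 = 0 + j125 Ω
  Z2: Z = R = 687 Ω
  Z3: Z = R = 2820 Ω
Step 3 — With the output port shorted to ground, the output series arm Z2 runs from the junction to ground; the shunt arm Z3 also runs from the junction to ground. They appear in parallel: Z3 || Z2 = 552.4 Ω.
Step 4 — Series with input arm Z1: Z_in = Z1 + (Z3 || Z2) = 552.4 + j125 Ω = 566.4∠12.8° Ω.
Step 5 — Source phasor: V = 15.9∠-45.0° V = 11.24 - j11.24 V.
Step 6 — Ohm's law: I = V / Z_total = (11.24 - j11.24) / (552.4 + j125) = 0.01498 - j0.02374 A.
Step 7 — Convert to polar: |I| = 0.02807 A, ∠I = -57.8°.

I = 0.02807∠-57.8° A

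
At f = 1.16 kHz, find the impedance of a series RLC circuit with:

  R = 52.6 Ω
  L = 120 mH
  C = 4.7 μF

Step 1 — Angular frequency: ω = 2π·f = 2π·1160 = 7288 rad/s.
Step 2 — Component impedances:
  R: Z = R = 52.6 Ω
  L: Z = jωL = j·7288·0.12 = 0 + j874.6 Ω
  C: Z = 1/(jωC) = -j/(ω·C) = 0 - j29.19 Ω
Step 3 — Series combination: Z_total = R + L + C = 52.6 + j845.4 Ω = 847.1∠86.4° Ω.

Z = 52.6 + j845.4 Ω = 847.1∠86.4° Ω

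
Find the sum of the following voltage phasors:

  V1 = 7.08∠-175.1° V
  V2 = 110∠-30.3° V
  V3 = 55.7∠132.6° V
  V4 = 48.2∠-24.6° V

Step 1 — Convert each phasor to rectangular form:
  V1 = 7.08·(cos(-175.1°) + j·sin(-175.1°)) = -7.054 - j0.6048 V
  V2 = 110·(cos(-30.3°) + j·sin(-30.3°)) = 94.97 - j55.5 V
  V3 = 55.7·(cos(132.6°) + j·sin(132.6°)) = -37.7 + j41 V
  V4 = 48.2·(cos(-24.6°) + j·sin(-24.6°)) = 43.83 - j20.06 V
Step 2 — Sum components: V_total = 94.04 - j35.17 V.
Step 3 — Convert to polar: |V_total| = 100.4 V, ∠V_total = -20.5°.

V_total = 100.4∠-20.5° V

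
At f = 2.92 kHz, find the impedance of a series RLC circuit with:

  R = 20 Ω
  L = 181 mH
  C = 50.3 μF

Step 1 — Angular frequency: ω = 2π·f = 2π·2920 = 1.835e+04 rad/s.
Step 2 — Component impedances:
  R: Z = R = 20 Ω
  L: Z = jωL = j·1.835e+04·0.181 = 0 + j3321 Ω
  C: Z = 1/(jωC) = -j/(ω·C) = 0 - j1.084 Ω
Step 3 — Series combination: Z_total = R + L + C = 20 + j3320 Ω = 3320∠89.7° Ω.

Z = 20 + j3320 Ω = 3320∠89.7° Ω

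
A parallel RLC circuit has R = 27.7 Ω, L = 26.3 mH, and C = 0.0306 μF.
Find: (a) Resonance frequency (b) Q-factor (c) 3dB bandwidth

Step 1 — Resonance: ω₀ = 1/√(LC) = 1/√(0.0263·3.06e-08) = 3.525e+04 rad/s.
Step 2 — f₀ = ω₀/(2π) = 5610 Hz.
Step 3 — Parallel Q: Q = R/(ω₀L) = 27.7/(3.525e+04·0.0263) = 0.02988.
Step 4 — Bandwidth: Δω = ω₀/Q = 1.18e+06 rad/s; BW = Δω/(2π) = 1.878e+05 Hz.

(a) f₀ = 5610 Hz  (b) Q = 0.02988  (c) BW = 1.878e+05 Hz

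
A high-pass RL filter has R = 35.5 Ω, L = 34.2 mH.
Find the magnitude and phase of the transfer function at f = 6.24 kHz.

Step 1 — Angular frequency: ω = 2π·6240 = 3.921e+04 rad/s.
Step 2 — Transfer function: H(jω) = jωL/(R + jωL).
Step 3 — Numerator jωL = j·1341; denominator R + jωL = 35.5 + j1341.
Step 4 — H = 0.9993 + j0.02646.
Step 5 — Magnitude: |H| = 0.9996 (-0.0 dB); phase: φ = 1.5°.

|H| = 0.9996 (-0.0 dB), φ = 1.5°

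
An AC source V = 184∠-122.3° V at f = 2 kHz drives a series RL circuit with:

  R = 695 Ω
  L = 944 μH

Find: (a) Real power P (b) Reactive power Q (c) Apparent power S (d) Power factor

Step 1 — Angular frequency: ω = 2π·f = 2π·2000 = 1.257e+04 rad/s.
Step 2 — Component impedances:
  R: Z = R = 695 Ω
  L: Z = jωL = j·1.257e+04·0.000944 = 0 + j11.86 Ω
Step 3 — Series combination: Z_total = R + L = 695 + j11.86 Ω = 695.1∠1.0° Ω.
Step 4 — Source phasor: V = 184∠-122.3° V = -98.32 - j155.5 V.
Step 5 — Current: I = V / Z = -0.1452 - j0.2213 A = 0.2647∠-123.3° A.
Step 6 — Complex power: S = V·I* = 48.7 + j0.8312 VA.
Step 7 — Real power: P = Re(S) = 48.7 W.
Step 8 — Reactive power: Q = Im(S) = 0.8312 VAR.
Step 9 — Apparent power: |S| = 48.71 VA.
Step 10 — Power factor: PF = P/|S| = 0.9999 (lagging).

(a) P = 48.7 W  (b) Q = 0.8312 VAR  (c) S = 48.71 VA  (d) PF = 0.9999 (lagging)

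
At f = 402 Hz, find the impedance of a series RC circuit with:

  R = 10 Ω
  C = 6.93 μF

Step 1 — Angular frequency: ω = 2π·f = 2π·402 = 2526 rad/s.
Step 2 — Component impedances:
  R: Z = R = 10 Ω
  C: Z = 1/(jωC) = -j/(ω·C) = 0 - j57.13 Ω
Step 3 — Series combination: Z_total = R + C = 10 - j57.13 Ω = 58∠-80.1° Ω.

Z = 10 - j57.13 Ω = 58∠-80.1° Ω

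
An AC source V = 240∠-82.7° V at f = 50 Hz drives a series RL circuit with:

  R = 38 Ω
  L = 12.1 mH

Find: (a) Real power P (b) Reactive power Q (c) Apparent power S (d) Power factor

Step 1 — Angular frequency: ω = 2π·f = 2π·50 = 314.2 rad/s.
Step 2 — Component impedances:
  R: Z = R = 38 Ω
  L: Z = jωL = j·314.2·0.0121 = 0 + j3.801 Ω
Step 3 — Series combination: Z_total = R + L = 38 + j3.801 Ω = 38.19∠5.7° Ω.
Step 4 — Source phasor: V = 240∠-82.7° V = 30.5 - j238.1 V.
Step 5 — Current: I = V / Z = 0.1741 - j6.282 A = 6.284∠-88.4° A.
Step 6 — Complex power: S = V·I* = 1501 + j150.1 VA.
Step 7 — Real power: P = Re(S) = 1501 W.
Step 8 — Reactive power: Q = Im(S) = 150.1 VAR.
Step 9 — Apparent power: |S| = 1508 VA.
Step 10 — Power factor: PF = P/|S| = 0.995 (lagging).

(a) P = 1501 W  (b) Q = 150.1 VAR  (c) S = 1508 VA  (d) PF = 0.995 (lagging)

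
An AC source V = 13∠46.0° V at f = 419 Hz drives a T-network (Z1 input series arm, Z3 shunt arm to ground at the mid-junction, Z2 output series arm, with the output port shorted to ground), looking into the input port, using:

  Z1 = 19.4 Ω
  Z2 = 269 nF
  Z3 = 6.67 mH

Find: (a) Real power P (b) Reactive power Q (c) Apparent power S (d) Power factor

Step 1 — Angular frequency: ω = 2π·f = 2π·419 = 2633 rad/s.
Step 2 — Component impedances:
  Z1: Z = R = 19.4 Ω
  Z2: Z = 1/(jωC) = -j/(ω·C) = 0 - j1412 Ω
  Z3: Z = jωL = j·2633·0.00667 = 0 + j17.56 Ω
Step 3 — With the output port shorted to ground, the output series arm Z2 runs from the junction to ground; the shunt arm Z3 also runs from the junction to ground. They appear in parallel: Z3 || Z2 = 0 + j17.78 Ω.
Step 4 — Series with input arm Z1: Z_in = Z1 + (Z3 || Z2) = 19.4 + j17.78 Ω = 26.32∠42.5° Ω.
Step 5 — Source phasor: V = 13∠46.0° V = 9.031 + j9.351 V.
Step 6 — Current: I = V / Z = 0.4931 + j0.0301 A = 0.494∠3.5° A.
Step 7 — Complex power: S = V·I* = 4.734 + j4.339 VA.
Step 8 — Real power: P = Re(S) = 4.734 W.
Step 9 — Reactive power: Q = Im(S) = 4.339 VAR.
Step 10 — Apparent power: |S| = 6.422 VA.
Step 11 — Power factor: PF = P/|S| = 0.7372 (lagging).

(a) P = 4.734 W  (b) Q = 4.339 VAR  (c) S = 6.422 VA  (d) PF = 0.7372 (lagging)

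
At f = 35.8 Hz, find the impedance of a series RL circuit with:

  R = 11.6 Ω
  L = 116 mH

Step 1 — Angular frequency: ω = 2π·f = 2π·35.8 = 224.9 rad/s.
Step 2 — Component impedances:
  R: Z = R = 11.6 Ω
  L: Z = jωL = j·224.9·0.116 = 0 + j26.09 Ω
Step 3 — Series combination: Z_total = R + L = 11.6 + j26.09 Ω = 28.56∠66.0° Ω.

Z = 11.6 + j26.09 Ω = 28.56∠66.0° Ω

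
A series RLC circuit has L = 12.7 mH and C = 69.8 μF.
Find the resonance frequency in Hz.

Step 1 — Resonance condition Im(Z)=0 gives ω₀ = 1/√(LC).
Step 2 — ω₀ = 1/√(0.0127·6.98e-05) = 1062 rad/s.
Step 3 — f₀ = ω₀/(2π) = 169 Hz.

f₀ = 169 Hz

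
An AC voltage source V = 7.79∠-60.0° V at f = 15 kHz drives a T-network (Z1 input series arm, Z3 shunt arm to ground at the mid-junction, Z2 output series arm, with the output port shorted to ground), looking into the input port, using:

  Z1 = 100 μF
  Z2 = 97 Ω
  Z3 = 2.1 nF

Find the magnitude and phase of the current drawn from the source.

Step 1 — Angular frequency: ω = 2π·f = 2π·1.5e+04 = 9.425e+04 rad/s.
Step 2 — Component impedances:
  Z1: Z = 1/(jωC) = -j/(ω·C) = 0 - j0.1061 Ω
  Z2: Z = R = 97 Ω
  Z3: Z = 1/(jωC) = -j/(ω·C) = 0 - j5053 Ω
Step 3 — With the output port shorted to ground, the output series arm Z2 runs from the junction to ground; the shunt arm Z3 also runs from the junction to ground. They appear in parallel: Z3 || Z2 = 96.96 - j1.862 Ω.
Step 4 — Series with input arm Z1: Z_in = Z1 + (Z3 || Z2) = 96.96 - j1.968 Ω = 96.98∠-1.2° Ω.
Step 5 — Source phasor: V = 7.79∠-60.0° V = 3.895 - j6.746 V.
Step 6 — Ohm's law: I = V / Z_total = (3.895 - j6.746) / (96.96 - j1.968) = 0.04156 - j0.06873 A.
Step 7 — Convert to polar: |I| = 0.08032 A, ∠I = -58.8°.

I = 0.08032∠-58.8° A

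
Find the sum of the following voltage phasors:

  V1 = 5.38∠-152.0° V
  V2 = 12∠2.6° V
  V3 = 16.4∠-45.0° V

Step 1 — Convert each phasor to rectangular form:
  V1 = 5.38·(cos(-152.0°) + j·sin(-152.0°)) = -4.75 - j2.526 V
  V2 = 12·(cos(2.6°) + j·sin(2.6°)) = 11.99 + j0.5444 V
  V3 = 16.4·(cos(-45.0°) + j·sin(-45.0°)) = 11.6 - j11.6 V
Step 2 — Sum components: V_total = 18.83 - j13.58 V.
Step 3 — Convert to polar: |V_total| = 23.22 V, ∠V_total = -35.8°.

V_total = 23.22∠-35.8° V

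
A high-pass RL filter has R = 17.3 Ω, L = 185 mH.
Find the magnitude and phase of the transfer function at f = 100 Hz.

Step 1 — Angular frequency: ω = 2π·100 = 628.3 rad/s.
Step 2 — Transfer function: H(jω) = jωL/(R + jωL).
Step 3 — Numerator jωL = j·116.2; denominator R + jωL = 17.3 + j116.2.
Step 4 — H = 0.9783 + j0.1456.
Step 5 — Magnitude: |H| = 0.9891 (-0.1 dB); phase: φ = 8.5°.

|H| = 0.9891 (-0.1 dB), φ = 8.5°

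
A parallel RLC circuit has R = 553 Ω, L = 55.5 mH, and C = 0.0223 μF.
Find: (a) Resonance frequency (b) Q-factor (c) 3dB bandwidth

Step 1 — Resonance: ω₀ = 1/√(LC) = 1/√(0.0555·2.23e-08) = 2.843e+04 rad/s.
Step 2 — f₀ = ω₀/(2π) = 4524 Hz.
Step 3 — Parallel Q: Q = R/(ω₀L) = 553/(2.843e+04·0.0555) = 0.3505.
Step 4 — Bandwidth: Δω = ω₀/Q = 8.109e+04 rad/s; BW = Δω/(2π) = 1.291e+04 Hz.

(a) f₀ = 4524 Hz  (b) Q = 0.3505  (c) BW = 1.291e+04 Hz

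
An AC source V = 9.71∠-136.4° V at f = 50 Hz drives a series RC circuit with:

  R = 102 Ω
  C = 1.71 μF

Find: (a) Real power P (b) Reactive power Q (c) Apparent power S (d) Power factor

Step 1 — Angular frequency: ω = 2π·f = 2π·50 = 314.2 rad/s.
Step 2 — Component impedances:
  R: Z = R = 102 Ω
  C: Z = 1/(jωC) = -j/(ω·C) = 0 - j1861 Ω
Step 3 — Series combination: Z_total = R + C = 102 - j1861 Ω = 1864∠-86.9° Ω.
Step 4 — Source phasor: V = 9.71∠-136.4° V = -7.032 - j6.696 V.
Step 5 — Current: I = V / Z = 0.00338 - j0.003963 A = 0.005209∠-49.5° A.
Step 6 — Complex power: S = V·I* = 0.002767 - j0.0505 VA.
Step 7 — Real power: P = Re(S) = 0.002767 W.
Step 8 — Reactive power: Q = Im(S) = -0.0505 VAR.
Step 9 — Apparent power: |S| = 0.05057 VA.
Step 10 — Power factor: PF = P/|S| = 0.05471 (leading).

(a) P = 0.002767 W  (b) Q = -0.0505 VAR  (c) S = 0.05057 VA  (d) PF = 0.05471 (leading)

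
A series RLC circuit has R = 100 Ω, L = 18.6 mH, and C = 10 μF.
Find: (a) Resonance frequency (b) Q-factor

Step 1 — Resonance condition Im(Z)=0 gives ω₀ = 1/√(LC).
Step 2 — ω₀ = 1/√(0.0186·1e-05) = 2319 rad/s.
Step 3 — f₀ = ω₀/(2π) = 369 Hz.
Step 4 — Series Q: Q = ω₀L/R = 2319·0.0186/100 = 0.4313.

(a) f₀ = 369 Hz  (b) Q = 0.4313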